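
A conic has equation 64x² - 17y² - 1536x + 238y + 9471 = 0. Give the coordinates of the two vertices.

(12, -1) and (12, 15)

Rearranging, 64(x² - 24x) -17(y² - 14y) = -9471.
Complete the square in x and y: 64(x - 12)² -17(y - 7)² = -9471 + 9216 - 833 = -1088
Divide through by -1088 to get (y - 7)²/64 - (x - 12)²/17 = 1.
Hyperbola, center (12, 7), transverse axis vertical; a² = 64, b² = 17.
a = 8. Vertices at (h, k ± a).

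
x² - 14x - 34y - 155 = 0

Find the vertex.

Only x is squared. Complete the square in x: (x - 7)² = 34(y + 6).
Vertex (7, -6); 4p = 34 so p = 17/2. Opens up.

(7, -6)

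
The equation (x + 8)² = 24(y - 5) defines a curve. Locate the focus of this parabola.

Vertex (-8, 5); 4p = 24 so p = 6. Opens up.
Focus is p units from the vertex along the axis: (h, k + p).

(-8, 11)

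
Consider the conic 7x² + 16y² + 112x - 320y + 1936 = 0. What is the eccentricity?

7(x² + 16x) + 16(y² - 20y) = -1936
7(x + 8)² + 16(y - 10)² = -1936 + 448 + 1600 = 112
Divide by 112: (x + 8)²/16 + (y - 10)²/7 = 1
Ellipse, center (-8, 10), major axis horizontal; a² = 16, b² = 7.
c² = a² - b² = 9, so c = 3.
e = c/a = 3/4.

e = 3/4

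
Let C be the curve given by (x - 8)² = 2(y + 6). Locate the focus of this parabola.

(8, -11/2)

Vertex (8, -6); 4p = 2 so p = 1/2. Opens up.
Focus is p units from the vertex along the axis: (h, k + p).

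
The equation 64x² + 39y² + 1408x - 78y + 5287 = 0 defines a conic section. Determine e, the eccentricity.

Group the x- and y-terms: 64(x² + 22x) + 39(y² - 2y) = -5287
Completing the square gives 64(x + 11)² + 39(y - 1)² = -5287 + 7744 + 39 = 2496.
Dividing both sides by 2496: (x + 11)²/39 + (y - 1)²/64 = 1
Ellipse, center (-11, 1), major axis vertical; a² = 64, b² = 39.
c² = a² - b² = 25, so c = 5.
e = c/a = 5/8.

e = 5/8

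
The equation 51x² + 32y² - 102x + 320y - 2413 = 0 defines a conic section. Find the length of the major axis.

Rearranging, 51(x² - 2x) + 32(y² + 10y) = 2413.
51(x - 1)² + 32(y + 5)² = 2413 + 51 + 800 = 3264
Divide through by 3264 to get (x - 1)²/64 + (y + 5)²/102 = 1.
Ellipse, center (1, -5), major axis vertical; a² = 102, b² = 64.
a² = 102 so a = √102; the major axis has length 2a = 2√102.

2√102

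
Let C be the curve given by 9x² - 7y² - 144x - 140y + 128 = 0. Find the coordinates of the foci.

(8, -18) and (8, -2)

Rearranging, 9(x² - 16x) -7(y² + 20y) = -128.
9(x - 8)² -7(y + 10)² = -128 + 576 - 700 = -252
Divide by -252: (y + 10)²/36 - (x - 8)²/28 = 1
Hyperbola, center (8, -10), transverse axis vertical; a² = 36, b² = 28.
c² = a² + b² = 36 + 28 = 64, so c = 8.
Foci lie on the vertical axis through the center: (h, k ± c).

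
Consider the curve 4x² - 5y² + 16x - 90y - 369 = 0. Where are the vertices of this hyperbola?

4(x² + 4x) -5(y² + 18y) = 369
Completing the square gives 4(x + 2)² -5(y + 9)² = 369 + 16 - 405 = -20.
Divide through by -20 to get (y + 9)²/4 - (x + 2)²/5 = 1.
Hyperbola, center (-2, -9), transverse axis vertical; a² = 4, b² = 5.
a = 2. Vertices at (h, k ± a).

(-2, -11) and (-2, -7)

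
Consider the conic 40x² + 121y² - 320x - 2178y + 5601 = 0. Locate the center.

(4, 9)

Collect terms: 40(x² - 8x) + 121(y² - 18y) = -5601
Completing the square gives 40(x - 4)² + 121(y - 9)² = -5601 + 640 + 9801 = 4840.
Divide through by 4840 to get (x - 4)²/121 + (y - 9)²/40 = 1.
Ellipse with center (4, 9).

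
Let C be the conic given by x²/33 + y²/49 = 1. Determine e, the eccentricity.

Center (0, 0). The larger denominator 49 sits under the y-term, so the major axis is vertical; a² = 49, b² = 33.
c² = a² - b² = 16, so c = 4.
e = c/a = 4/7.

e = 4/7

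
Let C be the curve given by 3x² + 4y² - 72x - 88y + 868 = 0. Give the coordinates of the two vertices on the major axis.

(8, 11) and (16, 11)

Collect terms: 3(x² - 24x) + 4(y² - 22y) = -868
Complete the square: 3(x - 12)² + 4(y - 11)² = -868 + 432 + 484 = 48
Divide through by 48 to get (x - 12)²/16 + (y - 11)²/12 = 1.
Ellipse, center (12, 11), major axis horizontal; a² = 16, b² = 12.
a = 4. Vertices at (h ± a, k).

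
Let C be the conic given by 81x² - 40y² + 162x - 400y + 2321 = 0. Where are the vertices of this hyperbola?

(-1, -14) and (-1, 4)

Group: 81(x² + 2x) -40(y² + 10y) = -2321
Complete the square: 81(x + 1)² -40(y + 5)² = -2321 + 81 - 1000 = -3240
Dividing both sides by -3240: (y + 5)²/81 - (x + 1)²/40 = 1
Hyperbola, center (-1, -5), transverse axis vertical; a² = 81, b² = 40.
a = 9. Vertices at (h, k ± a).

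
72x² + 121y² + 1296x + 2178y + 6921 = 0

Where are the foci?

(-16, -9) and (-2, -9)

Collect terms: 72(x² + 18x) + 121(y² + 18y) = -6921
72(x + 9)² + 121(y + 9)² = -6921 + 5832 + 9801 = 8712
Divide through by 8712 to get (x + 9)²/121 + (y + 9)²/72 = 1.
Ellipse, center (-9, -9), major axis horizontal; a² = 121, b² = 72.
c² = a² - b² = 121 - 72 = 49, so c = 7.
Foci lie on the horizontal axis through the center: (h ± c, k).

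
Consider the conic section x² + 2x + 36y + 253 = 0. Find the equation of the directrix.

Only x is squared. Complete the square in x: (x + 1)² = -36(y + 7).
Vertex (-1, -7); 4p = -36 so p = -9. Opens down.
Directrix is the horizontal line y = k − p = -7 − (-9) = 2.

y = 2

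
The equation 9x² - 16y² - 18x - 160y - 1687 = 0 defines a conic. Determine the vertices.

(-11, -5) and (13, -5)

Group: 9(x² - 2x) -16(y² + 10y) = 1687
9(x - 1)² -16(y + 5)² = 1687 + 9 - 400 = 1296
Divide by 1296: (x - 1)²/144 - (y + 5)²/81 = 1
Hyperbola, center (1, -5), transverse axis horizontal; a² = 144, b² = 81.
a = 12. Vertices at (h ± a, k).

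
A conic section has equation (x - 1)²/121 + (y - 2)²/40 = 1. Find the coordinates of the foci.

Center (1, 2). The larger denominator 121 sits under the x-term, so the major axis is horizontal; a² = 121, b² = 40.
c² = a² - b² = 121 - 40 = 81, so c = 9.
Foci lie on the horizontal axis through the center: (h ± c, k).

(-8, 2) and (10, 2)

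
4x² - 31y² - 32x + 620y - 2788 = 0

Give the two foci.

(4, 10 - √70) and (4, 10 + √70)

Group the x- and y-terms: 4(x² - 8x) -31(y² - 20y) = 2788
Completing the square gives 4(x - 4)² -31(y - 10)² = 2788 + 64 - 3100 = -248.
Dividing both sides by -248: (y - 10)²/8 - (x - 4)²/62 = 1
Hyperbola, center (4, 10), transverse axis vertical; a² = 8, b² = 62.
c² = a² + b² = 8 + 62 = 70, so c = √70.
Foci lie on the vertical axis through the center: (h, k ± c).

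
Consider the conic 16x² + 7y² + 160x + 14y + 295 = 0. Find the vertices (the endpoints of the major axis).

Group the x- and y-terms: 16(x² + 10x) + 7(y² + 2y) = -295
Complete the square in x and y: 16(x + 5)² + 7(y + 1)² = -295 + 400 + 7 = 112
Divide through by 112 to get (x + 5)²/7 + (y + 1)²/16 = 1.
Ellipse, center (-5, -1), major axis vertical; a² = 16, b² = 7.
a = 4. Vertices at (h, k ± a).

(-5, -5) and (-5, 3)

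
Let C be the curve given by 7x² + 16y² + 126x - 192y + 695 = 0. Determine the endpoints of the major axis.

Group the x- and y-terms: 7(x² + 18x) + 16(y² - 12y) = -695
Complete the square: 7(x + 9)² + 16(y - 6)² = -695 + 567 + 576 = 448
Dividing both sides by 448: (x + 9)²/64 + (y - 6)²/28 = 1
Ellipse, center (-9, 6), major axis horizontal; a² = 64, b² = 28.
a = 8. Vertices at (h ± a, k).

(-17, 6) and (-1, 6)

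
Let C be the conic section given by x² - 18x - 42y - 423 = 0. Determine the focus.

Only x is squared. Complete the square in x: (x - 9)² = 42(y + 12).
Vertex (9, -12); 4p = 42 so p = 21/2. Opens up.
Focus is p units from the vertex along the axis: (h, k + p).

(9, -3/2)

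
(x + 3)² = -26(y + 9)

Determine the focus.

(-3, -31/2)

Vertex (-3, -9); 4p = -26 so p = -13/2. Opens down.
Focus is p units from the vertex along the axis: (h, k + p).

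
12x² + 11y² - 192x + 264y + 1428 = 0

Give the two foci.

(8, -12 - √7) and (8, -12 + √7)

Group: 12(x² - 16x) + 11(y² + 24y) = -1428
Complete the square: 12(x - 8)² + 11(y + 12)² = -1428 + 768 + 1584 = 924
Dividing both sides by 924: (x - 8)²/77 + (y + 12)²/84 = 1
Ellipse, center (8, -12), major axis vertical; a² = 84, b² = 77.
c² = a² - b² = 84 - 77 = 7, so c = √7.
Foci lie on the vertical axis through the center: (h, k ± c).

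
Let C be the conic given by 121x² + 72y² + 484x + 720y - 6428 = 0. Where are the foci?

(-2, -12) and (-2, 2)

Group: 121(x² + 4x) + 72(y² + 10y) = 6428
Completing the square gives 121(x + 2)² + 72(y + 5)² = 6428 + 484 + 1800 = 8712.
Dividing both sides by 8712: (x + 2)²/72 + (y + 5)²/121 = 1
Ellipse, center (-2, -5), major axis vertical; a² = 121, b² = 72.
c² = a² - b² = 121 - 72 = 49, so c = 7.
Foci lie on the vertical axis through the center: (h, k ± c).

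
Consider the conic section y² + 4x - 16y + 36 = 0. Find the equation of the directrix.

x = 8

Only y is squared. Complete the square in y: (y - 8)² = -4(x - 7).
Vertex (7, 8); 4p = -4 so p = -1. Opens left.
Directrix is the vertical line x = h − p = 7 − (-1) = 8.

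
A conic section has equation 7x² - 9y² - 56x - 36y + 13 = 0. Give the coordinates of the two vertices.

Rearranging, 7(x² - 8x) -9(y² + 4y) = -13.
Complete the square: 7(x - 4)² -9(y + 2)² = -13 + 112 - 36 = 63
Divide by 63: (x - 4)²/9 - (y + 2)²/7 = 1
Hyperbola, center (4, -2), transverse axis horizontal; a² = 9, b² = 7.
a = 3. Vertices at (h ± a, k).

(1, -2) and (7, -2)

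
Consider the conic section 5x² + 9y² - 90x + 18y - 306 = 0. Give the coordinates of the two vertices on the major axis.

Collect terms: 5(x² - 18x) + 9(y² + 2y) = 306
Complete the square: 5(x - 9)² + 9(y + 1)² = 306 + 405 + 9 = 720
Dividing both sides by 720: (x - 9)²/144 + (y + 1)²/80 = 1
Ellipse, center (9, -1), major axis horizontal; a² = 144, b² = 80.
a = 12. Vertices at (h ± a, k).

(-3, -1) and (21, -1)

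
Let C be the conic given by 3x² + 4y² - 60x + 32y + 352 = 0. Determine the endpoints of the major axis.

(8, -4) and (12, -4)

3(x² - 20x) + 4(y² + 8y) = -352
Complete the square in x and y: 3(x - 10)² + 4(y + 4)² = -352 + 300 + 64 = 12
Divide by 12: (x - 10)²/4 + (y + 4)²/3 = 1
Ellipse, center (10, -4), major axis horizontal; a² = 4, b² = 3.
a = 2. Vertices at (h ± a, k).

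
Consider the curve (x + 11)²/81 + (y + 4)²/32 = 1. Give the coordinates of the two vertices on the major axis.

(-20, -4) and (-2, -4)

Center (-11, -4). The larger denominator 81 sits under the x-term, so the major axis is horizontal; a² = 81, b² = 32.
a = 9. Vertices at (h ± a, k).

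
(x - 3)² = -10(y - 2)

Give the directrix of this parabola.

Vertex (3, 2); 4p = -10 so p = -5/2. Opens down.
Directrix is the horizontal line y = k − p = 2 − (-5/2) = 9/2.

y = 9/2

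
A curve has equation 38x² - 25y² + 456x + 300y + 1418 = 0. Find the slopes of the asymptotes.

√38/5 and -√38/5

Group the x- and y-terms: 38(x² + 12x) -25(y² - 12y) = -1418
38(x + 6)² -25(y - 6)² = -1418 + 1368 - 900 = -950
Divide by -950: (y - 6)²/38 - (x + 6)²/25 = 1
Hyperbola, center (-6, 6), transverse axis vertical; a² = 38, b² = 25.
For a vertical hyperbola the asymptotes have slope ±a/b.
Here that is ±√38/5.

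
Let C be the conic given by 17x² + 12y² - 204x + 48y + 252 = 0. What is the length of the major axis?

2√34

Collect terms: 17(x² - 12x) + 12(y² + 4y) = -252
Complete the square: 17(x - 6)² + 12(y + 2)² = -252 + 612 + 48 = 408
Divide through by 408 to get (x - 6)²/24 + (y + 2)²/34 = 1.
Ellipse, center (6, -2), major axis vertical; a² = 34, b² = 24.
a² = 34 so a = √34; the major axis has length 2a = 2√34.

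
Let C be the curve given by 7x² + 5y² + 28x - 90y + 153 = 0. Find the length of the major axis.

4√14

Rearranging, 7(x² + 4x) + 5(y² - 18y) = -153.
7(x + 2)² + 5(y - 9)² = -153 + 28 + 405 = 280
Dividing both sides by 280: (x + 2)²/40 + (y - 9)²/56 = 1
Ellipse, center (-2, 9), major axis vertical; a² = 56, b² = 40.
a² = 56 so a = 2√14; the major axis has length 2a = 4√14.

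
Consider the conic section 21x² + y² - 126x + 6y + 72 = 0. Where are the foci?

Collect terms: 21(x² - 6x) + (y² + 6y) = -72
Complete the square: 21(x - 3)² + (y + 3)² = -72 + 189 + 9 = 126
Divide through by 126 to get (x - 3)²/6 + (y + 3)²/126 = 1.
Ellipse, center (3, -3), major axis vertical; a² = 126, b² = 6.
c² = a² - b² = 126 - 6 = 120, so c = 2√30.
Foci lie on the vertical axis through the center: (h, k ± c).

(3, -3 - 2√30) and (3, -3 + 2√30)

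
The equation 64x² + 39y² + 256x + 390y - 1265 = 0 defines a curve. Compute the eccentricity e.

Group the x- and y-terms: 64(x² + 4x) + 39(y² + 10y) = 1265
Completing the square gives 64(x + 2)² + 39(y + 5)² = 1265 + 256 + 975 = 2496.
Dividing both sides by 2496: (x + 2)²/39 + (y + 5)²/64 = 1
Ellipse, center (-2, -5), major axis vertical; a² = 64, b² = 39.
c² = a² - b² = 25, so c = 5.
e = c/a = 5/8.

e = 5/8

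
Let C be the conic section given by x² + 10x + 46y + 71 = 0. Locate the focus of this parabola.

Only x is squared. Complete the square in x: (x + 5)² = -46(y + 1).
Vertex (-5, -1); 4p = -46 so p = -23/2. Opens down.
Focus is p units from the vertex along the axis: (h, k + p).

(-5, -25/2)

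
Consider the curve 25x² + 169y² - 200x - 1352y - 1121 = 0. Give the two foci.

(-8, 4) and (16, 4)

Collect terms: 25(x² - 8x) + 169(y² - 8y) = 1121
Completing the square gives 25(x - 4)² + 169(y - 4)² = 1121 + 400 + 2704 = 4225.
Divide by 4225: (x - 4)²/169 + (y - 4)²/25 = 1
Ellipse, center (4, 4), major axis horizontal; a² = 169, b² = 25.
c² = a² - b² = 169 - 25 = 144, so c = 12.
Foci lie on the horizontal axis through the center: (h ± c, k).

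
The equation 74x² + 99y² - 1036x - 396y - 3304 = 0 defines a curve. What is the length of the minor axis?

2√74

Rearranging, 74(x² - 14x) + 99(y² - 4y) = 3304.
74(x - 7)² + 99(y - 2)² = 3304 + 3626 + 396 = 7326
Divide by 7326: (x - 7)²/99 + (y - 2)²/74 = 1
Ellipse, center (7, 2), major axis horizontal; a² = 99, b² = 74.
b² = 74 so b = √74; the minor axis has length 2b = 2√74.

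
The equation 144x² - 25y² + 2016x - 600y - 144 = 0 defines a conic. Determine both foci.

Rearranging, 144(x² + 14x) -25(y² + 24y) = 144.
Complete the square: 144(x + 7)² -25(y + 12)² = 144 + 7056 - 3600 = 3600
Dividing both sides by 3600: (x + 7)²/25 - (y + 12)²/144 = 1
Hyperbola, center (-7, -12), transverse axis horizontal; a² = 25, b² = 144.
c² = a² + b² = 25 + 144 = 169, so c = 13.
Foci lie on the horizontal axis through the center: (h ± c, k).

(-20, -12) and (6, -12)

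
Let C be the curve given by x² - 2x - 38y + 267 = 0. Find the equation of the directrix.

Only x is squared. Complete the square in x: (x - 1)² = 38(y - 7).
Vertex (1, 7); 4p = 38 so p = 19/2. Opens up.
Directrix is the horizontal line y = k − p = 7 − (19/2) = -5/2.

y = -5/2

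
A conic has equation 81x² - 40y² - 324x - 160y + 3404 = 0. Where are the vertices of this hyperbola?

(2, -11) and (2, 7)

Group: 81(x² - 4x) -40(y² + 4y) = -3404
Complete the square: 81(x - 2)² -40(y + 2)² = -3404 + 324 - 160 = -3240
Divide through by -3240 to get (y + 2)²/81 - (x - 2)²/40 = 1.
Hyperbola, center (2, -2), transverse axis vertical; a² = 81, b² = 40.
a = 9. Vertices at (h, k ± a).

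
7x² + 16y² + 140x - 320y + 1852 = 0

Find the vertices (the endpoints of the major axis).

Collect terms: 7(x² + 20x) + 16(y² - 20y) = -1852
Complete the square in x and y: 7(x + 10)² + 16(y - 10)² = -1852 + 700 + 1600 = 448
Dividing both sides by 448: (x + 10)²/64 + (y - 10)²/28 = 1
Ellipse, center (-10, 10), major axis horizontal; a² = 64, b² = 28.
a = 8. Vertices at (h ± a, k).

(-18, 10) and (-2, 10)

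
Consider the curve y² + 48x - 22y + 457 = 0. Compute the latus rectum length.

48

Only y is squared. Complete the square in y: (y - 11)² = -48(x + 7).
Vertex (-7, 11); 4p = -48 so p = -12. Opens left.
Latus rectum length = |4p| = 48.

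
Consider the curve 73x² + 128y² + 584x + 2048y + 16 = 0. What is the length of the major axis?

16√2

Group: 73(x² + 8x) + 128(y² + 16y) = -16
Complete the square: 73(x + 4)² + 128(y + 8)² = -16 + 1168 + 8192 = 9344
Divide through by 9344 to get (x + 4)²/128 + (y + 8)²/73 = 1.
Ellipse, center (-4, -8), major axis horizontal; a² = 128, b² = 73.
a² = 128 so a = 8√2; the major axis has length 2a = 16√2.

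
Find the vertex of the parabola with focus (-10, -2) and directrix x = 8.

(-1, -2)

The vertex is the midpoint between the focus and the directrix along the axis of symmetry.
Axis is horizontal (directrix is vertical). Vertex x-coordinate = (-10 + 8)/2 = -1; y-coordinate = -2.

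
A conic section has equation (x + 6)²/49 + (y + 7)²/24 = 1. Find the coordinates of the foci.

Center (-6, -7). The larger denominator 49 sits under the x-term, so the major axis is horizontal; a² = 49, b² = 24.
c² = a² - b² = 49 - 24 = 25, so c = 5.
Foci lie on the horizontal axis through the center: (h ± c, k).

(-11, -7) and (-1, -7)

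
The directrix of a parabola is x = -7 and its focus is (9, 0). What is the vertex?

(1, 0)

The vertex is the midpoint between the focus and the directrix along the axis of symmetry.
Axis is horizontal (directrix is vertical). Vertex x-coordinate = (9 + (-7))/2 = 1; y-coordinate = 0.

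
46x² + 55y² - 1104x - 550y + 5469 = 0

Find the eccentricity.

46(x² - 24x) + 55(y² - 10y) = -5469
Completing the square gives 46(x - 12)² + 55(y - 5)² = -5469 + 6624 + 1375 = 2530.
Divide by 2530: (x - 12)²/55 + (y - 5)²/46 = 1
Ellipse, center (12, 5), major axis horizontal; a² = 55, b² = 46.
c² = a² - b² = 9, so c = 3.
e = c/a = 3/√55 = 3√55/55.

e = 3√55/55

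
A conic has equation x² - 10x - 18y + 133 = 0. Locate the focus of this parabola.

(5, 21/2)

Only x is squared. Complete the square in x: (x - 5)² = 18(y - 6).
Vertex (5, 6); 4p = 18 so p = 9/2. Opens up.
Focus is p units from the vertex along the axis: (h, k + p).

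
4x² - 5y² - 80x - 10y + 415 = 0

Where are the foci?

Group the x- and y-terms: 4(x² - 20x) -5(y² + 2y) = -415
Completing the square gives 4(x - 10)² -5(y + 1)² = -415 + 400 - 5 = -20.
Dividing both sides by -20: (y + 1)²/4 - (x - 10)²/5 = 1
Hyperbola, center (10, -1), transverse axis vertical; a² = 4, b² = 5.
c² = a² + b² = 4 + 5 = 9, so c = 3.
Foci lie on the vertical axis through the center: (h, k ± c).

(10, -4) and (10, 2)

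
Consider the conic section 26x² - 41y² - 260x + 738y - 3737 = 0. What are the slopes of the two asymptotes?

Collect terms: 26(x² - 10x) -41(y² - 18y) = 3737
Completing the square gives 26(x - 5)² -41(y - 9)² = 3737 + 650 - 3321 = 1066.
Dividing both sides by 1066: (x - 5)²/41 - (y - 9)²/26 = 1
Hyperbola, center (5, 9), transverse axis horizontal; a² = 41, b² = 26.
For a horizontal hyperbola the asymptotes have slope ±b/a.
Here that is ±√26/√41 = ±√1066/41.

√1066/41 and -√1066/41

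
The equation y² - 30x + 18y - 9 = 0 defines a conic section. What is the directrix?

x = -21/2

Only y is squared. Complete the square in y: (y + 9)² = 30(x + 3).
Vertex (-3, -9); 4p = 30 so p = 15/2. Opens right.
Directrix is the vertical line x = h − p = -3 − (15/2) = -21/2.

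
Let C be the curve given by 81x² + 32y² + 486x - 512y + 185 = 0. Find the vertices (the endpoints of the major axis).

Rearranging, 81(x² + 6x) + 32(y² - 16y) = -185.
Completing the square gives 81(x + 3)² + 32(y - 8)² = -185 + 729 + 2048 = 2592.
Divide by 2592: (x + 3)²/32 + (y - 8)²/81 = 1
Ellipse, center (-3, 8), major axis vertical; a² = 81, b² = 32.
a = 9. Vertices at (h, k ± a).

(-3, -1) and (-3, 17)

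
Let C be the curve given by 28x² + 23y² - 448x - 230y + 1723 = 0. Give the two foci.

(8, 5 - √5) and (8, 5 + √5)

Rearranging, 28(x² - 16x) + 23(y² - 10y) = -1723.
Complete the square in x and y: 28(x - 8)² + 23(y - 5)² = -1723 + 1792 + 575 = 644
Divide by 644: (x - 8)²/23 + (y - 5)²/28 = 1
Ellipse, center (8, 5), major axis vertical; a² = 28, b² = 23.
c² = a² - b² = 28 - 23 = 5, so c = √5.
Foci lie on the vertical axis through the center: (h, k ± c).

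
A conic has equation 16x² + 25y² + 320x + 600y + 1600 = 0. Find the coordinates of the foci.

(-19, -12) and (-1, -12)

Group: 16(x² + 20x) + 25(y² + 24y) = -1600
Complete the square: 16(x + 10)² + 25(y + 12)² = -1600 + 1600 + 3600 = 3600
Divide through by 3600 to get (x + 10)²/225 + (y + 12)²/144 = 1.
Ellipse, center (-10, -12), major axis horizontal; a² = 225, b² = 144.
c² = a² - b² = 225 - 144 = 81, so c = 9.
Foci lie on the horizontal axis through the center: (h ± c, k).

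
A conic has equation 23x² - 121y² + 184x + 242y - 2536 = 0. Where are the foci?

(-16, 1) and (8, 1)

23(x² + 8x) -121(y² - 2y) = 2536
Completing the square gives 23(x + 4)² -121(y - 1)² = 2536 + 368 - 121 = 2783.
Divide by 2783: (x + 4)²/121 - (y - 1)²/23 = 1
Hyperbola, center (-4, 1), transverse axis horizontal; a² = 121, b² = 23.
c² = a² + b² = 121 + 23 = 144, so c = 12.
Foci lie on the horizontal axis through the center: (h ± c, k).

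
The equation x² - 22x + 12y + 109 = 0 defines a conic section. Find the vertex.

Only x is squared. Complete the square in x: (x - 11)² = -12(y - 1).
Vertex (11, 1); 4p = -12 so p = -3. Opens down.

(11, 1)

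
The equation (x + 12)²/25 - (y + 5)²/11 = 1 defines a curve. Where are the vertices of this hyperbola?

Center (-12, -5). The positive term is the x-term, so the transverse axis is horizontal; a² = 25, b² = 11.
a = 5. Vertices at (h ± a, k).

(-17, -5) and (-7, -5)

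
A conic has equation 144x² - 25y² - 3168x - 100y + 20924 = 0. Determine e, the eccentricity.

Group the x- and y-terms: 144(x² - 22x) -25(y² + 4y) = -20924
Complete the square in x and y: 144(x - 11)² -25(y + 2)² = -20924 + 17424 - 100 = -3600
Divide through by -3600 to get (y + 2)²/144 - (x - 11)²/25 = 1.
Hyperbola, center (11, -2), transverse axis vertical; a² = 144, b² = 25.
c² = a² + b² = 169, so c = 13.
e = c/a = 13/12.

e = 13/12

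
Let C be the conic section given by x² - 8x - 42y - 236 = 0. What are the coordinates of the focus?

(4, 9/2)

Only x is squared. Complete the square in x: (x - 4)² = 42(y + 6).
Vertex (4, -6); 4p = 42 so p = 21/2. Opens up.
Focus is p units from the vertex along the axis: (h, k + p).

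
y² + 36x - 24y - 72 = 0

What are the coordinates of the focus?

(-3, 12)

Only y is squared. Complete the square in y: (y - 12)² = -36(x - 6).
Vertex (6, 12); 4p = -36 so p = -9. Opens left.
Focus is p units from the vertex along the axis: (h + p, k).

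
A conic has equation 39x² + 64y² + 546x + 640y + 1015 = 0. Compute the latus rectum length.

39/4

Rearranging, 39(x² + 14x) + 64(y² + 10y) = -1015.
39(x + 7)² + 64(y + 5)² = -1015 + 1911 + 1600 = 2496
Dividing both sides by 2496: (x + 7)²/64 + (y + 5)²/39 = 1
Ellipse, center (-7, -5), major axis horizontal; a² = 64, b² = 39.
Latus rectum length = 2b²/a = 2·39/8 = 39/4.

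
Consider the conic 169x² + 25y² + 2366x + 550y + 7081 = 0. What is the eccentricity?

Group: 169(x² + 14x) + 25(y² + 22y) = -7081
169(x + 7)² + 25(y + 11)² = -7081 + 8281 + 3025 = 4225
Divide by 4225: (x + 7)²/25 + (y + 11)²/169 = 1
Ellipse, center (-7, -11), major axis vertical; a² = 169, b² = 25.
c² = a² - b² = 144, so c = 12.
e = c/a = 12/13.

e = 12/13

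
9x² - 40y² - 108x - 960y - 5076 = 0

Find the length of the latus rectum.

80/3

Group the x- and y-terms: 9(x² - 12x) -40(y² + 24y) = 5076
Complete the square in x and y: 9(x - 6)² -40(y + 12)² = 5076 + 324 - 5760 = -360
Divide through by -360 to get (y + 12)²/9 - (x - 6)²/40 = 1.
Hyperbola, center (6, -12), transverse axis vertical; a² = 9, b² = 40.
Latus rectum length = 2b²/a = 2·40/3 = 80/3.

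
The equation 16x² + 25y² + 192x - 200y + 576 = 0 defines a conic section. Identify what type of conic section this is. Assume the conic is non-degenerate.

No xy term. Coefficients of x² and y² are A = 16, C = 25.
A and C have the same sign but A ≠ C ⇒ ellipse.

ellipse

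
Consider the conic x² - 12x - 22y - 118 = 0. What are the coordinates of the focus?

Only x is squared. Complete the square in x: (x - 6)² = 22(y + 7).
Vertex (6, -7); 4p = 22 so p = 11/2. Opens up.
Focus is p units from the vertex along the axis: (h, k + p).

(6, -3/2)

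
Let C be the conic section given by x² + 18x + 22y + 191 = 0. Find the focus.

(-9, -21/2)

Only x is squared. Complete the square in x: (x + 9)² = -22(y + 5).
Vertex (-9, -5); 4p = -22 so p = -11/2. Opens down.
Focus is p units from the vertex along the axis: (h, k + p).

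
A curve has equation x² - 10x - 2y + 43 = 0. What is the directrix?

Only x is squared. Complete the square in x: (x - 5)² = 2(y - 9).
Vertex (5, 9); 4p = 2 so p = 1/2. Opens up.
Directrix is the horizontal line y = k − p = 9 − (1/2) = 17/2.

y = 17/2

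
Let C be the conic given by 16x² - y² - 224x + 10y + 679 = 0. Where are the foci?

(7 - √85, 5) and (7 + √85, 5)

Group the x- and y-terms: 16(x² - 14x) -(y² - 10y) = -679
Complete the square in x and y: 16(x - 7)² -(y - 5)² = -679 + 784 - 25 = 80
Dividing both sides by 80: (x - 7)²/5 - (y - 5)²/80 = 1
Hyperbola, center (7, 5), transverse axis horizontal; a² = 5, b² = 80.
c² = a² + b² = 5 + 80 = 85, so c = √85.
Foci lie on the horizontal axis through the center: (h ± c, k).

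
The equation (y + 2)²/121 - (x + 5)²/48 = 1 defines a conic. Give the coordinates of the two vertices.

Center (-5, -2). The positive term is the y-term, so the transverse axis is vertical; a² = 121, b² = 48.
a = 11. Vertices at (h, k ± a).

(-5, -13) and (-5, 9)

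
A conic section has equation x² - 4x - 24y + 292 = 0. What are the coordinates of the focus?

(2, 18)

Only x is squared. Complete the square in x: (x - 2)² = 24(y - 12).
Vertex (2, 12); 4p = 24 so p = 6. Opens up.
Focus is p units from the vertex along the axis: (h, k + p).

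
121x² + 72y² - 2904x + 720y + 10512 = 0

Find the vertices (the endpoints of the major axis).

Group: 121(x² - 24x) + 72(y² + 10y) = -10512
Completing the square gives 121(x - 12)² + 72(y + 5)² = -10512 + 17424 + 1800 = 8712.
Dividing both sides by 8712: (x - 12)²/72 + (y + 5)²/121 = 1
Ellipse, center (12, -5), major axis vertical; a² = 121, b² = 72.
a = 11. Vertices at (h, k ± a).

(12, -16) and (12, 6)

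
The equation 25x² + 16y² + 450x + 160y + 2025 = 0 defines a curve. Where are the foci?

Group the x- and y-terms: 25(x² + 18x) + 16(y² + 10y) = -2025
25(x + 9)² + 16(y + 5)² = -2025 + 2025 + 400 = 400
Dividing both sides by 400: (x + 9)²/16 + (y + 5)²/25 = 1
Ellipse, center (-9, -5), major axis vertical; a² = 25, b² = 16.
c² = a² - b² = 25 - 16 = 9, so c = 3.
Foci lie on the vertical axis through the center: (h, k ± c).

(-9, -8) and (-9, -2)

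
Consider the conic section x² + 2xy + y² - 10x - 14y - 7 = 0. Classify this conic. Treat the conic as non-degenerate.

A = 1, B = 2, C = 1.
Discriminant B² − 4AC = 2² − 4·1·1 = 0.
B² − 4AC = 0 ⇒ parabola.

parabola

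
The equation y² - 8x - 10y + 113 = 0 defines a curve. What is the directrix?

Only y is squared. Complete the square in y: (y - 5)² = 8(x - 11).
Vertex (11, 5); 4p = 8 so p = 2. Opens right.
Directrix is the vertical line x = h − p = 11 − (2) = 9.

x = 9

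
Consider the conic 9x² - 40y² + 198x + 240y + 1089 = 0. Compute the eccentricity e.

e = 7/3

Group the x- and y-terms: 9(x² + 22x) -40(y² - 6y) = -1089
Complete the square in x and y: 9(x + 11)² -40(y - 3)² = -1089 + 1089 - 360 = -360
Divide by -360: (y - 3)²/9 - (x + 11)²/40 = 1
Hyperbola, center (-11, 3), transverse axis vertical; a² = 9, b² = 40.
c² = a² + b² = 49, so c = 7.
e = c/a = 7/3.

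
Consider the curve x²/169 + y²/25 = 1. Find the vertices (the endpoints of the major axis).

(-13, 0) and (13, 0)

Center (0, 0). The larger denominator 169 sits under the x-term, so the major axis is horizontal; a² = 169, b² = 25.
a = 13. Vertices at (h ± a, k).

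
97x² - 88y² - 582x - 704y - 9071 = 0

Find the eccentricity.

97(x² - 6x) -88(y² + 8y) = 9071
Complete the square in x and y: 97(x - 3)² -88(y + 4)² = 9071 + 873 - 1408 = 8536
Divide through by 8536 to get (x - 3)²/88 - (y + 4)²/97 = 1.
Hyperbola, center (3, -4), transverse axis horizontal; a² = 88, b² = 97.
c² = a² + b² = 185, so c = √185.
e = c/a = √185/2√22 = √4070/44.

e = √4070/44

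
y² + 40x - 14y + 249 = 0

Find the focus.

(-15, 7)

Only y is squared. Complete the square in y: (y - 7)² = -40(x + 5).
Vertex (-5, 7); 4p = -40 so p = -10. Opens left.
Focus is p units from the vertex along the axis: (h + p, k).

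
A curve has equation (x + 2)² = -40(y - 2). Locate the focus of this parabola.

Vertex (-2, 2); 4p = -40 so p = -10. Opens down.
Focus is p units from the vertex along the axis: (h, k + p).

(-2, -8)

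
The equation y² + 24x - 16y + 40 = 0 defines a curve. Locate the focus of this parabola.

Only y is squared. Complete the square in y: (y - 8)² = -24(x - 1).
Vertex (1, 8); 4p = -24 so p = -6. Opens left.
Focus is p units from the vertex along the axis: (h + p, k).

(-5, 8)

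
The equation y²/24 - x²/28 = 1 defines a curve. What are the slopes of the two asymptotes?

√42/7 and -√42/7

Center (0, 0). The positive term is the y-term, so the transverse axis is vertical; a² = 24, b² = 28.
For a vertical hyperbola the asymptotes have slope ±a/b.
Here that is ±2√6/2√7 = ±√42/7.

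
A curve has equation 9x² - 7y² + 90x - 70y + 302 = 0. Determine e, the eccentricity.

Collect terms: 9(x² + 10x) -7(y² + 10y) = -302
9(x + 5)² -7(y + 5)² = -302 + 225 - 175 = -252
Divide by -252: (y + 5)²/36 - (x + 5)²/28 = 1
Hyperbola, center (-5, -5), transverse axis vertical; a² = 36, b² = 28.
c² = a² + b² = 64, so c = 8.
e = c/a = 8/6 = 4/3.

e = 4/3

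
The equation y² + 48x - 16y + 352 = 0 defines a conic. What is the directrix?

Only y is squared. Complete the square in y: (y - 8)² = -48(x + 6).
Vertex (-6, 8); 4p = -48 so p = -12. Opens left.
Directrix is the vertical line x = h − p = -6 − (-12) = 6.

x = 6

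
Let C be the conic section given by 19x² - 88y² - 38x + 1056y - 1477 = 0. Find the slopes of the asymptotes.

Collect terms: 19(x² - 2x) -88(y² - 12y) = 1477
19(x - 1)² -88(y - 6)² = 1477 + 19 - 3168 = -1672
Dividing both sides by -1672: (y - 6)²/19 - (x - 1)²/88 = 1
Hyperbola, center (1, 6), transverse axis vertical; a² = 19, b² = 88.
For a vertical hyperbola the asymptotes have slope ±a/b.
Here that is ±√19/2√22 = ±√418/44.

√418/44 and -√418/44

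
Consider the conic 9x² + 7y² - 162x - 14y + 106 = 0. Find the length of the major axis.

9(x² - 18x) + 7(y² - 2y) = -106
Complete the square in x and y: 9(x - 9)² + 7(y - 1)² = -106 + 729 + 7 = 630
Divide through by 630 to get (x - 9)²/70 + (y - 1)²/90 = 1.
Ellipse, center (9, 1), major axis vertical; a² = 90, b² = 70.
a² = 90 so a = 3√10; the major axis has length 2a = 6√10.

6√10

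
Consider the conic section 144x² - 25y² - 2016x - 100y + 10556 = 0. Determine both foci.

Group the x- and y-terms: 144(x² - 14x) -25(y² + 4y) = -10556
Complete the square: 144(x - 7)² -25(y + 2)² = -10556 + 7056 - 100 = -3600
Divide by -3600: (y + 2)²/144 - (x - 7)²/25 = 1
Hyperbola, center (7, -2), transverse axis vertical; a² = 144, b² = 25.
c² = a² + b² = 144 + 25 = 169, so c = 13.
Foci lie on the vertical axis through the center: (h, k ± c).

(7, -15) and (7, 11)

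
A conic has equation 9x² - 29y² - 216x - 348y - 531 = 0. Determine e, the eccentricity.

Collect terms: 9(x² - 24x) -29(y² + 12y) = 531
9(x - 12)² -29(y + 6)² = 531 + 1296 - 1044 = 783
Divide through by 783 to get (x - 12)²/87 - (y + 6)²/27 = 1.
Hyperbola, center (12, -6), transverse axis horizontal; a² = 87, b² = 27.
c² = a² + b² = 114, so c = √114.
e = c/a = √114/√87 = √1102/29.

e = √1102/29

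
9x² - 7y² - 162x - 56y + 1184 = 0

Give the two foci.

(9, -16) and (9, 8)

9(x² - 18x) -7(y² + 8y) = -1184
9(x - 9)² -7(y + 4)² = -1184 + 729 - 112 = -567
Dividing both sides by -567: (y + 4)²/81 - (x - 9)²/63 = 1
Hyperbola, center (9, -4), transverse axis vertical; a² = 81, b² = 63.
c² = a² + b² = 81 + 63 = 144, so c = 12.
Foci lie on the vertical axis through the center: (h, k ± c).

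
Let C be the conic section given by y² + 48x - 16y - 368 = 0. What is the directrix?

Only y is squared. Complete the square in y: (y - 8)² = -48(x - 9).
Vertex (9, 8); 4p = -48 so p = -12. Opens left.
Directrix is the vertical line x = h − p = 9 − (-12) = 21.

x = 21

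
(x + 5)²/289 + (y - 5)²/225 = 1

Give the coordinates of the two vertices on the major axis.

Center (-5, 5). The larger denominator 289 sits under the x-term, so the major axis is horizontal; a² = 289, b² = 225.
a = 17. Vertices at (h ± a, k).

(-22, 5) and (12, 5)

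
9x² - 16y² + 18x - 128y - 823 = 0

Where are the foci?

Group the x- and y-terms: 9(x² + 2x) -16(y² + 8y) = 823
9(x + 1)² -16(y + 4)² = 823 + 9 - 256 = 576
Divide by 576: (x + 1)²/64 - (y + 4)²/36 = 1
Hyperbola, center (-1, -4), transverse axis horizontal; a² = 64, b² = 36.
c² = a² + b² = 64 + 36 = 100, so c = 10.
Foci lie on the horizontal axis through the center: (h ± c, k).

(-11, -4) and (9, -4)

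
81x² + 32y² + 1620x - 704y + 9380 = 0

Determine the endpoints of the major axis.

Rearranging, 81(x² + 20x) + 32(y² - 22y) = -9380.
81(x + 10)² + 32(y - 11)² = -9380 + 8100 + 3872 = 2592
Divide through by 2592 to get (x + 10)²/32 + (y - 11)²/81 = 1.
Ellipse, center (-10, 11), major axis vertical; a² = 81, b² = 32.
a = 9. Vertices at (h, k ± a).

(-10, 2) and (-10, 20)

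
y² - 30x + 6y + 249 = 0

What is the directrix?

Only y is squared. Complete the square in y: (y + 3)² = 30(x - 8).
Vertex (8, -3); 4p = 30 so p = 15/2. Opens right.
Directrix is the vertical line x = h − p = 8 − (15/2) = 1/2.

x = 1/2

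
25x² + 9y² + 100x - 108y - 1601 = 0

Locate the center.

(-2, 6)

Group: 25(x² + 4x) + 9(y² - 12y) = 1601
Complete the square in x and y: 25(x + 2)² + 9(y - 6)² = 1601 + 100 + 324 = 2025
Dividing both sides by 2025: (x + 2)²/81 + (y - 6)²/225 = 1
Ellipse with center (-2, 6).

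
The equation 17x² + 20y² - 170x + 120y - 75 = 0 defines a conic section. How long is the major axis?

4√10

Group: 17(x² - 10x) + 20(y² + 6y) = 75
Complete the square in x and y: 17(x - 5)² + 20(y + 3)² = 75 + 425 + 180 = 680
Dividing both sides by 680: (x - 5)²/40 + (y + 3)²/34 = 1
Ellipse, center (5, -3), major axis horizontal; a² = 40, b² = 34.
a² = 40 so a = 2√10; the major axis has length 2a = 4√10.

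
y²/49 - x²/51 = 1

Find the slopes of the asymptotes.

7√51/51 and -7√51/51

Center (0, 0). The positive term is the y-term, so the transverse axis is vertical; a² = 49, b² = 51.
For a vertical hyperbola the asymptotes have slope ±a/b.
Here that is ±7/√51 = ±7√51/51.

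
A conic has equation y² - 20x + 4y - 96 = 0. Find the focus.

(0, -2)

Only y is squared. Complete the square in y: (y + 2)² = 20(x + 5).
Vertex (-5, -2); 4p = 20 so p = 5. Opens right.
Focus is p units from the vertex along the axis: (h + p, k).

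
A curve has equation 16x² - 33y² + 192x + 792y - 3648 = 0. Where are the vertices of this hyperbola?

(-6, 8) and (-6, 16)

16(x² + 12x) -33(y² - 24y) = 3648
Complete the square: 16(x + 6)² -33(y - 12)² = 3648 + 576 - 4752 = -528
Dividing both sides by -528: (y - 12)²/16 - (x + 6)²/33 = 1
Hyperbola, center (-6, 12), transverse axis vertical; a² = 16, b² = 33.
a = 4. Vertices at (h, k ± a).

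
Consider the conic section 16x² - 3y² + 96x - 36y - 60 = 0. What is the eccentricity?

Collect terms: 16(x² + 6x) -3(y² + 12y) = 60
Completing the square gives 16(x + 3)² -3(y + 6)² = 60 + 144 - 108 = 96.
Divide by 96: (x + 3)²/6 - (y + 6)²/32 = 1
Hyperbola, center (-3, -6), transverse axis horizontal; a² = 6, b² = 32.
c² = a² + b² = 38, so c = √38.
e = c/a = √38/√6 = √57/3.

e = √57/3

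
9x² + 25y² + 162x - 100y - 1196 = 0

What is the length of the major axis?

30

Group: 9(x² + 18x) + 25(y² - 4y) = 1196
9(x + 9)² + 25(y - 2)² = 1196 + 729 + 100 = 2025
Divide by 2025: (x + 9)²/225 + (y - 2)²/81 = 1
Ellipse, center (-9, 2), major axis horizontal; a² = 225, b² = 81.
a² = 225 so a = 15; the major axis has length 2a = 30.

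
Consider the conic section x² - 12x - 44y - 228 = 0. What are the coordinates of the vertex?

(6, -6)

Only x is squared. Complete the square in x: (x - 6)² = 44(y + 6).
Vertex (6, -6); 4p = 44 so p = 11. Opens up.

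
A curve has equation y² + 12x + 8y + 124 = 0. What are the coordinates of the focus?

(-12, -4)

Only y is squared. Complete the square in y: (y + 4)² = -12(x + 9).
Vertex (-9, -4); 4p = -12 so p = -3. Opens left.
Focus is p units from the vertex along the axis: (h + p, k).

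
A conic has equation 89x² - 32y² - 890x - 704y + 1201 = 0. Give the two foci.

89(x² - 10x) -32(y² + 22y) = -1201
Complete the square in x and y: 89(x - 5)² -32(y + 11)² = -1201 + 2225 - 3872 = -2848
Divide through by -2848 to get (y + 11)²/89 - (x - 5)²/32 = 1.
Hyperbola, center (5, -11), transverse axis vertical; a² = 89, b² = 32.
c² = a² + b² = 89 + 32 = 121, so c = 11.
Foci lie on the vertical axis through the center: (h, k ± c).

(5, -22) and (5, 0)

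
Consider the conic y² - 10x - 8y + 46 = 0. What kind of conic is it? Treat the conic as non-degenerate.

parabola

No xy term. Coefficients of x² and y² are A = 0, C = 1.
Exactly one squared variable ⇒ parabola.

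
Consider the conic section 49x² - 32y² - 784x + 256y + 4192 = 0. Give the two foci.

49(x² - 16x) -32(y² - 8y) = -4192
Completing the square gives 49(x - 8)² -32(y - 4)² = -4192 + 3136 - 512 = -1568.
Divide by -1568: (y - 4)²/49 - (x - 8)²/32 = 1
Hyperbola, center (8, 4), transverse axis vertical; a² = 49, b² = 32.
c² = a² + b² = 49 + 32 = 81, so c = 9.
Foci lie on the vertical axis through the center: (h, k ± c).

(8, -5) and (8, 13)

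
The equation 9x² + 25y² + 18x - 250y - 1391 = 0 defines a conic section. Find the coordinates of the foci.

9(x² + 2x) + 25(y² - 10y) = 1391
Complete the square in x and y: 9(x + 1)² + 25(y - 5)² = 1391 + 9 + 625 = 2025
Dividing both sides by 2025: (x + 1)²/225 + (y - 5)²/81 = 1
Ellipse, center (-1, 5), major axis horizontal; a² = 225, b² = 81.
c² = a² - b² = 225 - 81 = 144, so c = 12.
Foci lie on the horizontal axis through the center: (h ± c, k).

(-13, 5) and (11, 5)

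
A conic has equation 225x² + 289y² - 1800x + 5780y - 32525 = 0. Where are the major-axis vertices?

Group: 225(x² - 8x) + 289(y² + 20y) = 32525
Complete the square: 225(x - 4)² + 289(y + 10)² = 32525 + 3600 + 28900 = 65025
Dividing both sides by 65025: (x - 4)²/289 + (y + 10)²/225 = 1
Ellipse, center (4, -10), major axis horizontal; a² = 289, b² = 225.
a = 17. Vertices at (h ± a, k).

(-13, -10) and (21, -10)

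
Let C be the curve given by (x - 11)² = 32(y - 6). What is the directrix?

y = -2

Vertex (11, 6); 4p = 32 so p = 8. Opens up.
Directrix is the horizontal line y = k − p = 6 − (8) = -2.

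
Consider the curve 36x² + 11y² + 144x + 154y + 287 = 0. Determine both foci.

(-2, -12) and (-2, -2)

Group: 36(x² + 4x) + 11(y² + 14y) = -287
Complete the square in x and y: 36(x + 2)² + 11(y + 7)² = -287 + 144 + 539 = 396
Divide by 396: (x + 2)²/11 + (y + 7)²/36 = 1
Ellipse, center (-2, -7), major axis vertical; a² = 36, b² = 11.
c² = a² - b² = 36 - 11 = 25, so c = 5.
Foci lie on the vertical axis through the center: (h, k ± c).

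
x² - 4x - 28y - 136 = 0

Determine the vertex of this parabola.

(2, -5)

Only x is squared. Complete the square in x: (x - 2)² = 28(y + 5).
Vertex (2, -5); 4p = 28 so p = 7. Opens up.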